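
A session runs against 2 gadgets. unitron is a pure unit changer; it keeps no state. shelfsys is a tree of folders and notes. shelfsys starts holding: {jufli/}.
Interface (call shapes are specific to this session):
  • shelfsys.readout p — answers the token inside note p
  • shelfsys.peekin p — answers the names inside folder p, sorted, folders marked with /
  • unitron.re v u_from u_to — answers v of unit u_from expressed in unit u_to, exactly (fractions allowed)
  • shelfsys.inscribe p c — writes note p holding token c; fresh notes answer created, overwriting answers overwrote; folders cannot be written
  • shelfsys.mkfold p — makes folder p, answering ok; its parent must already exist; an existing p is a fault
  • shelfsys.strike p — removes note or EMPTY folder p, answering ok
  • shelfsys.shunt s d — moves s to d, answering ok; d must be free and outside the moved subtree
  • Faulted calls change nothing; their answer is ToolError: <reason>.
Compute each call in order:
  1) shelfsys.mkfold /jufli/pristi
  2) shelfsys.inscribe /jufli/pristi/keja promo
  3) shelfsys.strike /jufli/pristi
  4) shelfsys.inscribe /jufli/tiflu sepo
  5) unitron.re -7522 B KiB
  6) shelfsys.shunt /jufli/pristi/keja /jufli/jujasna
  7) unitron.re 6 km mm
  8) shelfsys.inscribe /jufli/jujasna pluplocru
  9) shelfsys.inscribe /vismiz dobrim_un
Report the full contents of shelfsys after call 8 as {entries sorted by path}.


-- 1. shelfsys.mkfold(p→/jufli/pristi) -> ok
-- 2. shelfsys.inscribe(p→/jufli/pristi/keja, c→promo) -> created
-- 3. shelfsys.strike(p→/jufli/pristi) -> ToolError: not empty
-- 4. shelfsys.inscribe(p→/jufli/tiflu, c→sepo) -> created
-- 5. unitron.re(v→-7522, u_from→B, u_to→KiB) -> -3761/512
-- 6. shelfsys.shunt(s→/jufli/pristi/keja, d→/jufli/jujasna) -> ok
-- 7. unitron.re(v→6, u_from→km, u_to→mm) -> 6000000
-- 8. shelfsys.inscribe(p→/jufli/jujasna, c→pluplocru) -> overwrote
-- 9. shelfsys.inscribe(p→/vismiz, c→dobrim_un) -> created

Answer: {jufli/, jufli/jujasna=pluplocru, jufli/pristi/, jufli/tiflu=sepo}


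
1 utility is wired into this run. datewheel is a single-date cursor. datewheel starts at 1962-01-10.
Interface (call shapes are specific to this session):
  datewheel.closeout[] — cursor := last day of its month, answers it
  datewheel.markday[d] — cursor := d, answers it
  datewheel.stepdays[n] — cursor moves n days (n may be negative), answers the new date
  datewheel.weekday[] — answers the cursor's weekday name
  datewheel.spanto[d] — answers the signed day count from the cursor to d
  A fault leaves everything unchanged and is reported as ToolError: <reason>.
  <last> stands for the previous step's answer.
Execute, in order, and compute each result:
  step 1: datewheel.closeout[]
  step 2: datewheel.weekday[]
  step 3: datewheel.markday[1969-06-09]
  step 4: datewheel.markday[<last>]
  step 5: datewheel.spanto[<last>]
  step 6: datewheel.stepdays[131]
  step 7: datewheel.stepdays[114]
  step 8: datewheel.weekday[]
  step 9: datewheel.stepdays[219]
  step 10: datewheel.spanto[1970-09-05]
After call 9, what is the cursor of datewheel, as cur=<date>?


CALL datewheel.closeout[]
RET  1962-01-31
CALL datewheel.weekday[]
RET  Wednesday
CALL datewheel.markday[d: 1969-06-09]
RET  1969-06-09
CALL datewheel.markday[d: <last>]
RET  1969-06-09
CALL datewheel.spanto[d: <last>]
RET  0
CALL datewheel.stepdays[n: 131]
RET  1969-10-18
CALL datewheel.stepdays[n: 114]
RET  1970-02-09
CALL datewheel.weekday[]
RET  Monday
CALL datewheel.stepdays[n: 219]
RET  1970-09-16
CALL datewheel.spanto[d: 1970-09-05]
RET  -11

Answer: cur=1970-09-16


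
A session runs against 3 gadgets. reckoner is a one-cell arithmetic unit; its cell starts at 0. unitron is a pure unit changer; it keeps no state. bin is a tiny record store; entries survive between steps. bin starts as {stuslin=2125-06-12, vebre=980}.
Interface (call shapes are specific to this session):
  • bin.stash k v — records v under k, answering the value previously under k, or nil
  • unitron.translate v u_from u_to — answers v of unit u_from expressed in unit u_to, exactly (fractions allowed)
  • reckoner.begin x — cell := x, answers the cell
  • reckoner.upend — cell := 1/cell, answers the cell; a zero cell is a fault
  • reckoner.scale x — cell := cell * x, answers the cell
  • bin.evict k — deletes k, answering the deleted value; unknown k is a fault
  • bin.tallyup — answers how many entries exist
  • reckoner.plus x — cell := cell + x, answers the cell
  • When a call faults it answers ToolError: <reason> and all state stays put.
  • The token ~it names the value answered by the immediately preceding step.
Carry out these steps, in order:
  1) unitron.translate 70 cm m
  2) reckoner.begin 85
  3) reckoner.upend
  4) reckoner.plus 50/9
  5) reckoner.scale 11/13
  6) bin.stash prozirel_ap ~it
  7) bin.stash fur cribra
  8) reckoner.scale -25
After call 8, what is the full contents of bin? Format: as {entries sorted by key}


Now I run unitron.translate passing v: 70, u_from: cm, u_to: m: 7/10.
Now I run reckoner.begin passing x: 85, → 85.
I run reckoner.upend(), and see 1/85.
I run reckoner.plus passing x: 50/9, → 4259/765.
I call reckoner.scale passing x: 11/13, → 46849/9945.
Next I call bin.stash passing k: prozirel_ap, v: ~it, → nil.
I use bin.stash passing k: fur, v: cribra, and observe nil.
I invoke reckoner.scale passing x: -25, and see -234245/1989.

Answer: {fur=cribra, prozirel_ap=46849/9945, stuslin=2125-06-12, vebre=980}


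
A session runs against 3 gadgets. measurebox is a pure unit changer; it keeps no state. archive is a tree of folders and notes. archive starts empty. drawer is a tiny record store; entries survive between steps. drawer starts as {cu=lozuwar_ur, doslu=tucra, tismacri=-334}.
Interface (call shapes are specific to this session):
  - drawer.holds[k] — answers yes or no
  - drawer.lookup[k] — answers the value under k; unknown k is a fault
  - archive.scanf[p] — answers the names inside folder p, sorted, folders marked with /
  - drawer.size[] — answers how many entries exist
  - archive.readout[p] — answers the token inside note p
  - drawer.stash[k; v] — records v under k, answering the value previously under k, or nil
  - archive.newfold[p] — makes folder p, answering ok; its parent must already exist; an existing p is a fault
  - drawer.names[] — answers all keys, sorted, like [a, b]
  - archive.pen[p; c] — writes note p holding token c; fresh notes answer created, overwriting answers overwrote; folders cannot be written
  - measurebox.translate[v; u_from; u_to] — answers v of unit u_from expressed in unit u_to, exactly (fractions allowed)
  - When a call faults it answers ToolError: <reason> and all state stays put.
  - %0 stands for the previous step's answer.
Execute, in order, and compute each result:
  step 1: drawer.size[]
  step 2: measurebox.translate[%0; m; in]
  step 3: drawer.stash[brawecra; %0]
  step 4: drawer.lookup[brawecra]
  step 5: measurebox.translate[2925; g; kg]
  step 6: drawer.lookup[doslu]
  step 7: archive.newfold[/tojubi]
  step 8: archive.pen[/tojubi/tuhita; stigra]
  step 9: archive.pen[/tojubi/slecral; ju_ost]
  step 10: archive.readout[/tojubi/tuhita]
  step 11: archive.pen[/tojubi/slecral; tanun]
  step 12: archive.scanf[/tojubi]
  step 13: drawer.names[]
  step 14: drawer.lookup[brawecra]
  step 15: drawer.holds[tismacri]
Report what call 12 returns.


Do: size[]
See: 3
Do: translate[v→%0; u_from→m; u_to→in]
See: 15000/127
Do: stash[k→brawecra; v→%0]
See: nil
Do: lookup[k→brawecra]
See: 15000/127
Do: translate[v→2925; u_from→g; u_to→kg]
See: 117/40
Do: lookup[k→doslu]
See: tucra
Do: newfold[p→/tojubi]
See: ok
Do: pen[p→/tojubi/tuhita; c→stigra]
See: created
Do: pen[p→/tojubi/slecral; c→ju_ost]
See: created
Do: readout[p→/tojubi/tuhita]
See: stigra
Do: pen[p→/tojubi/slecral; c→tanun]
See: overwrote
Do: scanf[p→/tojubi]
See: [slecral, tuhita]
Do: names[]
See: [brawecra, cu, doslu, tismacri]
Do: lookup[k→brawecra]
See: 15000/127
Do: holds[k→tismacri]
See: yes

Answer: [slecral, tuhita]


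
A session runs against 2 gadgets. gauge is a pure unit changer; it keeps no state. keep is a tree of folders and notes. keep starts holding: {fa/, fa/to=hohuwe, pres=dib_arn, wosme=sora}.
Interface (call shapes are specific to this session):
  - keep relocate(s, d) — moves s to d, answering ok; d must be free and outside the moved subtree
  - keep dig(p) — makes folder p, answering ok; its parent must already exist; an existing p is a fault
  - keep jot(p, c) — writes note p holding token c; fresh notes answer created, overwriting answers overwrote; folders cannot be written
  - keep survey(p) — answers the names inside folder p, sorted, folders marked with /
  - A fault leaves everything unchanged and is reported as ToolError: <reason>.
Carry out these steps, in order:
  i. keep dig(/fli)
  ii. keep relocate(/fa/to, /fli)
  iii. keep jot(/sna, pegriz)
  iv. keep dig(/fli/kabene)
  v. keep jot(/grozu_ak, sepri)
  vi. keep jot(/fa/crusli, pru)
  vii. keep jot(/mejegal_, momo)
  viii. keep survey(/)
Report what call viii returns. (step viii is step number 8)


Answer: [fa/, fli/, grozu_ak, mejegal_, pres, sna, wosme]

Derivation:
-- keep dig(p='/fli') == ok
-- keep relocate(s='/fa/to', d='/fli') == ToolError: exists
-- keep jot(p='/sna', c='pegriz') == created
-- keep dig(p='/fli/kabene') == ok
-- keep jot(p='/grozu_ak', c='sepri') == created
-- keep jot(p='/fa/crusli', c='pru') == created
-- keep jot(p='/mejegal_', c='momo') == created
-- keep survey(p='/') == [fa/, fli/, grozu_ak, mejegal_, pres, sna, wosme]


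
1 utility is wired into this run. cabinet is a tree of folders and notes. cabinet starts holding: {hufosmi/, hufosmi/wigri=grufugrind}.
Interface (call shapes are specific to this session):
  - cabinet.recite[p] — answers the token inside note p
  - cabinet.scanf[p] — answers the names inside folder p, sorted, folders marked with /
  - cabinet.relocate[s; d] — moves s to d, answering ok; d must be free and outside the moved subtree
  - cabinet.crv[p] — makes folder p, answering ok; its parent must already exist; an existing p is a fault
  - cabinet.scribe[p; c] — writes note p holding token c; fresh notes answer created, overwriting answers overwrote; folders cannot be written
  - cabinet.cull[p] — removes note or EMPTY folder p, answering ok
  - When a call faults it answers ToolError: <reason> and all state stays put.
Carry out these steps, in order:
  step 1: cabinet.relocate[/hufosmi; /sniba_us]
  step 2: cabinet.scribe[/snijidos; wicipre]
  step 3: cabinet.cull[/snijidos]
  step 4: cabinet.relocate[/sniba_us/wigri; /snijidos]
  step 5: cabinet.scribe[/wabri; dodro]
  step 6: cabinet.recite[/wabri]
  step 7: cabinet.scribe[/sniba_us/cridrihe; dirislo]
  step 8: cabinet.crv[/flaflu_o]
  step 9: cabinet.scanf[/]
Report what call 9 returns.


Answer: [flaflu_o/, sniba_us/, snijidos, wabri]

Derivation:
·→ cabinet.relocate(/hufosmi, /sniba_us)
·← ok
·→ cabinet.scribe(/snijidos, wicipre)
·← created
·→ cabinet.cull(/snijidos)
·← ok
·→ cabinet.relocate(/sniba_us/wigri, /snijidos)
·← ok
·→ cabinet.scribe(/wabri, dodro)
·← created
·→ cabinet.recite(/wabri)
·← dodro
·→ cabinet.scribe(/sniba_us/cridrihe, dirislo)
·← created
·→ cabinet.crv(/flaflu_o)
·← ok
·→ cabinet.scanf(/)
·← [flaflu_o/, sniba_us/, snijidos, wabri]


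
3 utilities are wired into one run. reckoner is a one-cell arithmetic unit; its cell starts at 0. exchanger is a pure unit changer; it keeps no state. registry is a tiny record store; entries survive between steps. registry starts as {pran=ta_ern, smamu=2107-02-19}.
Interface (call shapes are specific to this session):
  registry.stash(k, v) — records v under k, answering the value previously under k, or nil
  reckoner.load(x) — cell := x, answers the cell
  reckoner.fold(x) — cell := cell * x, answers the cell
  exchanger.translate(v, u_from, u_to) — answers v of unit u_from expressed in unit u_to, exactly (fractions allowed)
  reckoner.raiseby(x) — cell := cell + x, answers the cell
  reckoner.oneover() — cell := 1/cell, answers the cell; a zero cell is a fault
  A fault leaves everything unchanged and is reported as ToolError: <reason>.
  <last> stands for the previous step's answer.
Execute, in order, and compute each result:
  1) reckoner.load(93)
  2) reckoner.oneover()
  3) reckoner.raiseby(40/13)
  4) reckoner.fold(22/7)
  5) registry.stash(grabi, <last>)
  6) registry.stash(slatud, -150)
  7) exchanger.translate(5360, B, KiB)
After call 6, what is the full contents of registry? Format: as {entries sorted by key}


>>> reckoner.load x='93'
  93
>>> reckoner.oneover
  1/93
>>> reckoner.raiseby x='40/13'
  3733/1209
>>> reckoner.fold x='22/7'
  82126/8463
>>> registry.stash k='grabi' v='<last>'
  nil
>>> registry.stash k='slatud' v='-150'
  nil
>>> exchanger.translate v='5360' u_from='B' u_to='KiB'
  335/64

Answer: {grabi=82126/8463, pran=ta_ern, slatud=-150, smamu=2107-02-19}


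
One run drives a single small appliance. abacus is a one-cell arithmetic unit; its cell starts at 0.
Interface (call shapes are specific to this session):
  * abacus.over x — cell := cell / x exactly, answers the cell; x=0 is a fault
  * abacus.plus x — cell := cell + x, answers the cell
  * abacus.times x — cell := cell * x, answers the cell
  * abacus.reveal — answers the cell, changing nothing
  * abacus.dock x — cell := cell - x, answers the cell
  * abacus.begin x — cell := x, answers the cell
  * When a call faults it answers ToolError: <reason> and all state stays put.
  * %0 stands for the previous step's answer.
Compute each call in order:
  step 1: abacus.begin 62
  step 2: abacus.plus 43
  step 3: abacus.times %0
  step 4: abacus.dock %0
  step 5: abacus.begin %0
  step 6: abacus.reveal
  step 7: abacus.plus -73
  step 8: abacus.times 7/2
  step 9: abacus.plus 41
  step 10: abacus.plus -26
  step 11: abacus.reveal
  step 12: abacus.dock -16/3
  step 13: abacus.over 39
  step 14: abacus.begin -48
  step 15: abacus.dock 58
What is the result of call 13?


CALL abacus.begin[x=62]
RET  62
CALL abacus.plus[x=43]
RET  105
CALL abacus.times[x=%0]
RET  11025
CALL abacus.dock[x=%0]
RET  0
CALL abacus.begin[x=%0]
RET  0
CALL abacus.reveal[]
RET  0
CALL abacus.plus[x=-73]
RET  -73
CALL abacus.times[x=7/2]
RET  -511/2
CALL abacus.plus[x=41]
RET  -429/2
CALL abacus.plus[x=-26]
RET  -481/2
CALL abacus.reveal[]
RET  -481/2
CALL abacus.dock[x=-16/3]
RET  -1411/6
CALL abacus.over[x=39]
RET  -1411/234
CALL abacus.begin[x=-48]
RET  -48
CALL abacus.dock[x=58]
RET  -106

Answer: -1411/234


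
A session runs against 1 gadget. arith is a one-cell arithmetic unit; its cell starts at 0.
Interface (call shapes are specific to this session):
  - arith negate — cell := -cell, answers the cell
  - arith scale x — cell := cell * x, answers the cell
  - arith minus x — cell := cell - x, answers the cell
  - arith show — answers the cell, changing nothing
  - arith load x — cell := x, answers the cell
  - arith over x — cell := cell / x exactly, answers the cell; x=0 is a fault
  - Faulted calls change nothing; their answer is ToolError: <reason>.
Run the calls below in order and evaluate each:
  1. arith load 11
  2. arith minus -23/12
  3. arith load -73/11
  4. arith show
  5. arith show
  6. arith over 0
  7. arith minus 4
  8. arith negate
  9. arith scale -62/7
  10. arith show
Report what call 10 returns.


Answer: -7254/77

Derivation:
→ arith load(x='11')
← 11
→ arith minus(x='-23/12')
← 155/12
→ arith load(x='-73/11')
← -73/11
→ arith show()
← -73/11
→ arith show()
← -73/11
→ arith over(x='0')
← ToolError: division by zero
→ arith minus(x='4')
← -117/11
→ arith negate()
← 117/11
→ arith scale(x='-62/7')
← -7254/77
→ arith show()
← -7254/77


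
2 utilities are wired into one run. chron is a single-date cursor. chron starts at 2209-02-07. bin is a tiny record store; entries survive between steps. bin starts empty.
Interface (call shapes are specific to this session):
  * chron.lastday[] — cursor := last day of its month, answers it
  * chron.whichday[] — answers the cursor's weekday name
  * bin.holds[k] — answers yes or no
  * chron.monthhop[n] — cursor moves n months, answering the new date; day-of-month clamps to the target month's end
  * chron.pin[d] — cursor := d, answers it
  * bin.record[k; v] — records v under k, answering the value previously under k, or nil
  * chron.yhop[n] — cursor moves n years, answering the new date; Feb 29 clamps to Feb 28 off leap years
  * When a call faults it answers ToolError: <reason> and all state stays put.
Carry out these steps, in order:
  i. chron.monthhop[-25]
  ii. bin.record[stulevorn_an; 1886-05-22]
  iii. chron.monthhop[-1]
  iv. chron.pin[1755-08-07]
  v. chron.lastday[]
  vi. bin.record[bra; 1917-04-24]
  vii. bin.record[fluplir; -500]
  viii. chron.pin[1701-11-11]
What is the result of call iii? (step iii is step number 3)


Answer: 2206-12-07

Derivation:
! 1. monthhop(-25) : 2207-01-07
! 2. record(stulevorn_an, 1886-05-22) : nil
! 3. monthhop(-1) : 2206-12-07
! 4. pin(1755-08-07) : 1755-08-07
! 5. lastday() : 1755-08-31
! 6. record(bra, 1917-04-24) : nil
! 7. record(fluplir, -500) : nil
! 8. pin(1701-11-11) : 1701-11-11


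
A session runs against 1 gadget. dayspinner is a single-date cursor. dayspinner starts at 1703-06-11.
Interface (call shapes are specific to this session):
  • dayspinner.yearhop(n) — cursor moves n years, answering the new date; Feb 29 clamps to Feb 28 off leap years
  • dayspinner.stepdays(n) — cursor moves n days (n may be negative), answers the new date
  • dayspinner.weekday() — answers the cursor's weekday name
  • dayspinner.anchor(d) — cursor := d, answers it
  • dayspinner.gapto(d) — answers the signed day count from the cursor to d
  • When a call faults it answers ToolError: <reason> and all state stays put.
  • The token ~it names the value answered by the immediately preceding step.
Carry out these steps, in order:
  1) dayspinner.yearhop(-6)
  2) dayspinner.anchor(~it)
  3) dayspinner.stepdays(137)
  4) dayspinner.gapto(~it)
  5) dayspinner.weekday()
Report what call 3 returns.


·→ dayspinner.yearhop(n: -6)
·← 1697-06-11
·→ dayspinner.anchor(d: ~it)
·← 1697-06-11
·→ dayspinner.stepdays(n: 137)
·← 1697-10-26
·→ dayspinner.gapto(d: ~it)
·← 0
·→ dayspinner.weekday()
·← Saturday

Answer: 1697-10-26


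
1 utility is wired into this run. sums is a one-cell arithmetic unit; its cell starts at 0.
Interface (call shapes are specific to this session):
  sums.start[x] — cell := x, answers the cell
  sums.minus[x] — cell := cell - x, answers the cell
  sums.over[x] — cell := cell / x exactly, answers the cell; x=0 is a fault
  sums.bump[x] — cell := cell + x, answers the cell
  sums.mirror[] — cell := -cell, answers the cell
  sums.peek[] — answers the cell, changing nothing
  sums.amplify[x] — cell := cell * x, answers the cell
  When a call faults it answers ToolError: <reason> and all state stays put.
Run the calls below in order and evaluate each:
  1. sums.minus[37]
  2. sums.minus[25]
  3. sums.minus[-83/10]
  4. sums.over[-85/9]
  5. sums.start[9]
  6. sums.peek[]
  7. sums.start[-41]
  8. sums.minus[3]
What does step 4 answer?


Answer: 4833/850

Derivation:
·→ sums.minus(x='37')
·← -37
·→ sums.minus(x='25')
·← -62
·→ sums.minus(x='-83/10')
·← -537/10
·→ sums.over(x='-85/9')
·← 4833/850
·→ sums.start(x='9')
·← 9
·→ sums.peek()
·← 9
·→ sums.start(x='-41')
·← -41
·→ sums.minus(x='3')
·← -44


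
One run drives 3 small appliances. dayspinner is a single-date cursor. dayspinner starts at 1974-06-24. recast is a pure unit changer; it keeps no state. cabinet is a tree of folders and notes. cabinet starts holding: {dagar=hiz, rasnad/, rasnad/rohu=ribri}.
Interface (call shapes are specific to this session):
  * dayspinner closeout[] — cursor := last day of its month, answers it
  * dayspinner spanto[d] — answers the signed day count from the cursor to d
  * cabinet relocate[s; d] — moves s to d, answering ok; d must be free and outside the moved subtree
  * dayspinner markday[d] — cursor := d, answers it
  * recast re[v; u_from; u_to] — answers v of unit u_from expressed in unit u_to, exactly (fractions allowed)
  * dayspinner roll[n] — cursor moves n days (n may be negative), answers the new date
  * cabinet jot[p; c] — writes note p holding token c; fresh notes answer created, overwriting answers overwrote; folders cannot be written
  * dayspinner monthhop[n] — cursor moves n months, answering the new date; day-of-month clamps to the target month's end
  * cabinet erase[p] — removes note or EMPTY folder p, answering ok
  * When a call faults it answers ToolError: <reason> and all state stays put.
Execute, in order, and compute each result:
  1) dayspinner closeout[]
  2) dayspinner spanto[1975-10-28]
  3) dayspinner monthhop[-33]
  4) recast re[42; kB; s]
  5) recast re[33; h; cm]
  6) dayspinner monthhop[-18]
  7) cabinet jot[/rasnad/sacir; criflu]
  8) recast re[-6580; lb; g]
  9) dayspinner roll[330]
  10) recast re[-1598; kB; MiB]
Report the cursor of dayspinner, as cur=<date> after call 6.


Answer: cur=1970-03-30

Derivation:
~$ dayspinner closeout
= 1974-06-30
~$ dayspinner spanto d: 1975-10-28
= 485
~$ dayspinner monthhop n: -33
= 1971-09-30
~$ recast re v: 42 u_from: kB u_to: s
= ToolError: incompatible units
~$ recast re v: 33 u_from: h u_to: cm
= ToolError: incompatible units
~$ dayspinner monthhop n: -18
= 1970-03-30
~$ cabinet jot p: /rasnad/sacir c: criflu
= created
~$ recast re v: -6580 u_from: lb u_to: g
= -14923188973/5000
~$ dayspinner roll n: 330
= 1971-02-23
~$ recast re v: -1598 u_from: kB u_to: MiB
= -99875/65536


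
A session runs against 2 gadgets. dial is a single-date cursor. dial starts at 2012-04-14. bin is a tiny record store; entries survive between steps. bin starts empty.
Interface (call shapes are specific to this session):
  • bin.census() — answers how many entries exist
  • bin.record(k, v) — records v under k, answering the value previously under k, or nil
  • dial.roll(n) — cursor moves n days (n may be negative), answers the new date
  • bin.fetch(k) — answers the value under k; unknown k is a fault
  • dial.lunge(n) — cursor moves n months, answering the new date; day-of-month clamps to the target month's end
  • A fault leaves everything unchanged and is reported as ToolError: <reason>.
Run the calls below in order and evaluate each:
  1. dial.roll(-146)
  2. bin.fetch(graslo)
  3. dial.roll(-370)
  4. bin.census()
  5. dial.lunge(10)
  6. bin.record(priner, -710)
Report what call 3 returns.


Calling dial.roll on n=-146, — result: 2011-11-20.
I invoke bin.fetch on k=graslo: ToolError: no such key graslo.
Invoking dial.roll on n=-370, and observe 2010-11-15.
I try bin.census, — result: 0.
Calling dial.lunge on n=10, which returns 2011-09-15.
Then bin.record on k=priner, v=-710, yielding nil.

Answer: 2010-11-15


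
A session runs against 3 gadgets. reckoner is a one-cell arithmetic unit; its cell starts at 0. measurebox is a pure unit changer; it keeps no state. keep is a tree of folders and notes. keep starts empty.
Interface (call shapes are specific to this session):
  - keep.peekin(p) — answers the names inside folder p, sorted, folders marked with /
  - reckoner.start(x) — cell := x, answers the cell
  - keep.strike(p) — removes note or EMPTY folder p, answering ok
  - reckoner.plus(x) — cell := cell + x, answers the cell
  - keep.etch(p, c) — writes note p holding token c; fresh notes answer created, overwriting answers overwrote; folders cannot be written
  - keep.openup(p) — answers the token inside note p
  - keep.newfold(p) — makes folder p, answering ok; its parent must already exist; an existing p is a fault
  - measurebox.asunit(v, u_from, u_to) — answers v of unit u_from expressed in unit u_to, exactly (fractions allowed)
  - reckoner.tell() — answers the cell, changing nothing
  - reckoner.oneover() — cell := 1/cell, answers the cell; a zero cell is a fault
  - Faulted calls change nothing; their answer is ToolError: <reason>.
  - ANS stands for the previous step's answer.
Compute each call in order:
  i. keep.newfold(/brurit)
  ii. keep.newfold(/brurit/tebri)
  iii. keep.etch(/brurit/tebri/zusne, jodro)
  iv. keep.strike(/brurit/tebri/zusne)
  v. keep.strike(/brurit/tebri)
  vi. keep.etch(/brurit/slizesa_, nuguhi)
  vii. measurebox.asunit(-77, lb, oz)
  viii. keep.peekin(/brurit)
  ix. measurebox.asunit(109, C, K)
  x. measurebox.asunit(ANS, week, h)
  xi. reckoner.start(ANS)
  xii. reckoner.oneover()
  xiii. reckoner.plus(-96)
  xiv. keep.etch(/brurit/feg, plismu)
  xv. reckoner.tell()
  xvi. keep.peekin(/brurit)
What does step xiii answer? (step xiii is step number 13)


Invoking keep.newfold on p: /brurit, — result: ok.
I try keep.newfold on p: /brurit/tebri, which returns ok.
Then keep.etch on p: /brurit/tebri/zusne, c: jodro, — result: created.
Next I call keep.strike on p: /brurit/tebri/zusne, giving ok.
Then keep.strike on p: /brurit/tebri: ok.
Invoking keep.etch on p: /brurit/slizesa_, c: nuguhi, — result: created.
Calling measurebox.asunit on v: -77, u_from: lb, u_to: oz, → -1232.
I invoke keep.peekin on p: /brurit, — result: [slizesa_].
Using measurebox.asunit on v: 109, u_from: C, u_to: K, and get 7643/20.
I call measurebox.asunit on v: ANS, u_from: week, u_to: h: 321006/5.
Invoking reckoner.start on x: ANS, which returns 321006/5.
I try reckoner.oneover(), giving 5/321006.
I run reckoner.plus on x: -96, — result: -30816571/321006.
I use keep.etch on p: /brurit/feg, c: plismu, yielding created.
I call reckoner.tell, and observe -30816571/321006.
I try keep.peekin on p: /brurit, — result: [feg, slizesa_].

Answer: -30816571/321006


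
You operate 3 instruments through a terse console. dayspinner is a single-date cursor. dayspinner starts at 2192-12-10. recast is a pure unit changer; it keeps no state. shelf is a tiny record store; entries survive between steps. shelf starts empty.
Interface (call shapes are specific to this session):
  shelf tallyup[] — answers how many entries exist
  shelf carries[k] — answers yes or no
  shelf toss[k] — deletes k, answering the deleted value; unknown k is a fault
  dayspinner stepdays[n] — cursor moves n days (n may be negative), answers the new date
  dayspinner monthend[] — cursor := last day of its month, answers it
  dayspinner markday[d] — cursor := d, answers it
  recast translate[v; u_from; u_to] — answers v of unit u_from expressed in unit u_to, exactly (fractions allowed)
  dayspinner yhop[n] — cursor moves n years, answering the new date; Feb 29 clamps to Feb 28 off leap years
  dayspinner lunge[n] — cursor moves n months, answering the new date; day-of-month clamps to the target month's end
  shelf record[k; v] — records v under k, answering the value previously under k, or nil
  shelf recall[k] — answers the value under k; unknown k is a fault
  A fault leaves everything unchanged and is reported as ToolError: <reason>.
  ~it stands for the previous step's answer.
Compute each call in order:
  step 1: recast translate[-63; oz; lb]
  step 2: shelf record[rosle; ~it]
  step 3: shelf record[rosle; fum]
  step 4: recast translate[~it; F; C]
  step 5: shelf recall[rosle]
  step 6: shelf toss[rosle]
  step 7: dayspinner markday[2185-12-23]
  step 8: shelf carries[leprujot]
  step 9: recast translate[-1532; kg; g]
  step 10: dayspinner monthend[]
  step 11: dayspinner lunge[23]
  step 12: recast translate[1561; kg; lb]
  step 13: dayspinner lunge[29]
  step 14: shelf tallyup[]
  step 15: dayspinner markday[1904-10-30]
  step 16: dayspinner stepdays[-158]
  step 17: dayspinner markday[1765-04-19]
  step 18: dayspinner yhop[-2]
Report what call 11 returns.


Answer: 2187-11-30

Derivation:
! 1. recast translate(v='-63', u_from='oz', u_to='lb') => -63/16
! 2. shelf record(k='rosle', v='~it') => nil
! 3. shelf record(k='rosle', v='fum') => -63/16
! 4. recast translate(v='~it', u_from='F', u_to='C') => -2875/144
! 5. shelf recall(k='rosle') => fum
! 6. shelf toss(k='rosle') => fum
! 7. dayspinner markday(d='2185-12-23') => 2185-12-23
! 8. shelf carries(k='leprujot') => no
! 9. recast translate(v='-1532', u_from='kg', u_to='g') => -1532000
! 10. dayspinner monthend() => 2185-12-31
! 11. dayspinner lunge(n='23') => 2187-11-30
! 12. recast translate(v='1561', u_from='kg', u_to='lb') => 22300000000/6479891
! 13. dayspinner lunge(n='29') => 2190-04-30
! 14. shelf tallyup() => 0
! 15. dayspinner markday(d='1904-10-30') => 1904-10-30
! 16. dayspinner stepdays(n='-158') => 1904-05-25
! 17. dayspinner markday(d='1765-04-19') => 1765-04-19
! 18. dayspinner yhop(n='-2') => 1763-04-19


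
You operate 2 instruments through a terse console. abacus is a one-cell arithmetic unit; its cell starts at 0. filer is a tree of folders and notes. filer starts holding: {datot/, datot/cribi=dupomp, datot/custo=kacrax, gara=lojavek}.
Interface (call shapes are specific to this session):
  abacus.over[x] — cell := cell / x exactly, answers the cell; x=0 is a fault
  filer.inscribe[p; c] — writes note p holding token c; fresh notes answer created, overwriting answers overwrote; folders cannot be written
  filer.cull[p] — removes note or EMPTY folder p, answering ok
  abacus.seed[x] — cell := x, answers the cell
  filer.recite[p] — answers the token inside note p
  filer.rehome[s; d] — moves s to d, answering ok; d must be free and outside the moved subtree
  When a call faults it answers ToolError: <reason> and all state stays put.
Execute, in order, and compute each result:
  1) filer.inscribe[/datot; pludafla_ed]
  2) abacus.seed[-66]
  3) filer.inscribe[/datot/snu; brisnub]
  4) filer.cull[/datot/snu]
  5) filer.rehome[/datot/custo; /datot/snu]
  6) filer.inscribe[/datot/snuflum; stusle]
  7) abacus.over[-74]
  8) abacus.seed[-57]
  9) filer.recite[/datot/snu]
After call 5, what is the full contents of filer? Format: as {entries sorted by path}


Answer: {datot/, datot/cribi=dupomp, datot/snu=kacrax, gara=lojavek}

Derivation:
==> inscribe(p: /datot, c: pludafla_ed)
<== ToolError: is a directory
==> seed(x: -66)
<== -66
==> inscribe(p: /datot/snu, c: brisnub)
<== created
==> cull(p: /datot/snu)
<== ok
==> rehome(s: /datot/custo, d: /datot/snu)
<== ok
==> inscribe(p: /datot/snuflum, c: stusle)
<== created
==> over(x: -74)
<== 33/37
==> seed(x: -57)
<== -57
==> recite(p: /datot/snu)
<== kacrax


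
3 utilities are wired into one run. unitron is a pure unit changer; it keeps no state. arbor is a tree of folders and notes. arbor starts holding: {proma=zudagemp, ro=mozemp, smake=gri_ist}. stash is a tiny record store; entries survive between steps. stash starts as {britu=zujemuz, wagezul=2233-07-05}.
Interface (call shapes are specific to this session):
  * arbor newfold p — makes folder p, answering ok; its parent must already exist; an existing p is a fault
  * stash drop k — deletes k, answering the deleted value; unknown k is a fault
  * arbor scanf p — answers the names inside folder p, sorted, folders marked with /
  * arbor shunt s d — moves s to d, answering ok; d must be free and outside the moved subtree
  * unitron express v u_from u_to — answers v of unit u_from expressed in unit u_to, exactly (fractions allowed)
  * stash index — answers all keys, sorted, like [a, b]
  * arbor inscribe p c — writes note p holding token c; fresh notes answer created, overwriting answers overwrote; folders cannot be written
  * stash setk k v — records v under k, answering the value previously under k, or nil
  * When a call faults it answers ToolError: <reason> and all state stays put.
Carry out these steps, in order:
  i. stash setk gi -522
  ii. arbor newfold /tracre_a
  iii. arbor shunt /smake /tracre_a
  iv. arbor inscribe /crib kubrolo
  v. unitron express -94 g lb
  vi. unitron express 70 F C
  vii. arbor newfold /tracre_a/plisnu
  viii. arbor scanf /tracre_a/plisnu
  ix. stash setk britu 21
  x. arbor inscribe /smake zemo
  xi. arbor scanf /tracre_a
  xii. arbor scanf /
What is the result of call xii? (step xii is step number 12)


Using stash setk on k='gi', v='-522': nil.
Next I call arbor newfold on p='/tracre_a', which returns ok.
I run arbor shunt on s='/smake', d='/tracre_a', yielding ToolError: exists.
Calling arbor inscribe on p='/crib', c='kubrolo', — result: created.
I invoke unitron express on v='-94', u_from='g', u_to='lb', — result: -9400000/45359237.
Now I run unitron express on v='70', u_from='F', u_to='C': 190/9.
Using arbor newfold on p='/tracre_a/plisnu', which returns ok.
Calling arbor scanf on p='/tracre_a/plisnu', and observe [].
Then stash setk on k='britu', v='21', and see zujemuz.
Calling arbor inscribe on p='/smake', c='zemo', — result: overwrote.
I use arbor scanf on p='/tracre_a', yielding [plisnu/].
I invoke arbor scanf on p='/': [crib, proma, ro, smake, tracre_a/].

Answer: [crib, proma, ro, smake, tracre_a/]


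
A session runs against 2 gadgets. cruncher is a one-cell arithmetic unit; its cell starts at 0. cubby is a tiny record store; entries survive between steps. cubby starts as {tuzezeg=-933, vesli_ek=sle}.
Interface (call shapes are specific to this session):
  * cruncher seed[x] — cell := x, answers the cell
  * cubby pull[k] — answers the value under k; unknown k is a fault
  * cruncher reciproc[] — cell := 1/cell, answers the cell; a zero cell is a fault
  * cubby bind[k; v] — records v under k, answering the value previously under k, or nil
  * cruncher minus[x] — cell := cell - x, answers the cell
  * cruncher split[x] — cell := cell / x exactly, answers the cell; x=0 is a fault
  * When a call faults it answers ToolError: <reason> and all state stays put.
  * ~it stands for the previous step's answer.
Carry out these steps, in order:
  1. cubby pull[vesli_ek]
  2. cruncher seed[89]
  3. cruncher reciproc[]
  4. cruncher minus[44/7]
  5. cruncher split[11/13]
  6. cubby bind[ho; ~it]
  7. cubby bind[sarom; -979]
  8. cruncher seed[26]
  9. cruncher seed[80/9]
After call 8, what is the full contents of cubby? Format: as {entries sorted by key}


Answer: {ho=-50817/6853, sarom=-979, tuzezeg=-933, vesli_ek=sle}

Derivation:
$ cubby pull vesli_ek
:: sle
$ cruncher seed 89
:: 89
$ cruncher reciproc
:: 1/89
$ cruncher minus 44/7
:: -3909/623
$ cruncher split 11/13
:: -50817/6853
$ cubby bind ho ~it
:: nil
$ cubby bind sarom -979
:: nil
$ cruncher seed 26
:: 26
$ cruncher seed 80/9
:: 80/9


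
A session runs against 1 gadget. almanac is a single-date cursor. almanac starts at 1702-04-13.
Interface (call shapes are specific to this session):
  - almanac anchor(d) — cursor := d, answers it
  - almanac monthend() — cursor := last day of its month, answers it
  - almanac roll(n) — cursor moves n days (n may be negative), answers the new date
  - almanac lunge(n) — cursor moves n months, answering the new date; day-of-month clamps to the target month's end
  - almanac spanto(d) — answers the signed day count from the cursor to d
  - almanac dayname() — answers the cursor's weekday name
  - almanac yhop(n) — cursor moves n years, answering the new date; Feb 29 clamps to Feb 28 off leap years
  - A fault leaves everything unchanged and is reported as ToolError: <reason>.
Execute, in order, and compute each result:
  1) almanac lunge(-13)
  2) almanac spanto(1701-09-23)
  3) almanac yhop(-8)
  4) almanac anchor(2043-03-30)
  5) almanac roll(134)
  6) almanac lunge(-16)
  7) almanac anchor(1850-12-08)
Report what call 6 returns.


-> almanac lunge(n: -13)
<- 1701-03-13
-> almanac spanto(d: 1701-09-23)
<- 194
-> almanac yhop(n: -8)
<- 1693-03-13
-> almanac anchor(d: 2043-03-30)
<- 2043-03-30
-> almanac roll(n: 134)
<- 2043-08-11
-> almanac lunge(n: -16)
<- 2042-04-11
-> almanac anchor(d: 1850-12-08)
<- 1850-12-08

Answer: 2042-04-11


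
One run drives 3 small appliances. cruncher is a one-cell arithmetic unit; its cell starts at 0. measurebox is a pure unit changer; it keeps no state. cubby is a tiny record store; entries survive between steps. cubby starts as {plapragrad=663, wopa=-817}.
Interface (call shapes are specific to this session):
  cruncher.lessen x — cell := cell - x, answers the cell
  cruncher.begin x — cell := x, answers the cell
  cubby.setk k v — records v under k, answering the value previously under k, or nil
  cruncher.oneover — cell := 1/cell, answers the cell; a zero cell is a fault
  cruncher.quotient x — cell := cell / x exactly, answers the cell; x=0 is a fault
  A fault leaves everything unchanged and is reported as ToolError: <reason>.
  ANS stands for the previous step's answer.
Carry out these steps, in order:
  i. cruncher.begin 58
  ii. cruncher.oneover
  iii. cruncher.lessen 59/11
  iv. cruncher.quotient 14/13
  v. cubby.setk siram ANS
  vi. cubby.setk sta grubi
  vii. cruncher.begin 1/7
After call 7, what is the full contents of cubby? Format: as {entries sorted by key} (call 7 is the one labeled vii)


Answer: {plapragrad=663, siram=-44343/8932, sta=grubi, wopa=-817}

Derivation:
>>> cruncher.begin x='58'
:: 58
>>> cruncher.oneover
:: 1/58
>>> cruncher.lessen x='59/11'
:: -3411/638
>>> cruncher.quotient x='14/13'
:: -44343/8932
>>> cubby.setk k='siram' v='ANS'
:: nil
>>> cubby.setk k='sta' v='grubi'
:: nil
>>> cruncher.begin x='1/7'
:: 1/7


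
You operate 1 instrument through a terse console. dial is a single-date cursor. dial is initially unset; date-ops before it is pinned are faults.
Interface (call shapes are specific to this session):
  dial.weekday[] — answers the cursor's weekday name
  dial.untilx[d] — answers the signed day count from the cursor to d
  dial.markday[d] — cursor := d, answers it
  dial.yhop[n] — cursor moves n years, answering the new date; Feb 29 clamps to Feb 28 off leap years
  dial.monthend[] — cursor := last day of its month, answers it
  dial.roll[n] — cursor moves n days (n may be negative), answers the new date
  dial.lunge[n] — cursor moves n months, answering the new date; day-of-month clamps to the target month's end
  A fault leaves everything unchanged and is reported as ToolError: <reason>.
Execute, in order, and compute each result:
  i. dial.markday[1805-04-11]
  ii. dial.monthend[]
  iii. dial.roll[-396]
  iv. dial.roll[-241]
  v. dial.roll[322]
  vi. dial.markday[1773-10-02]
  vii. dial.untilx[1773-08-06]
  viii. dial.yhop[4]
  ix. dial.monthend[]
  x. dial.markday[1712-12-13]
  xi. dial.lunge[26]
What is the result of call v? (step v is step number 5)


Answer: 1804-06-19

Derivation:
$ dial.markday d=1805-04-11
:: 1805-04-11
$ dial.monthend
:: 1805-04-30
$ dial.roll n=-396
:: 1804-03-30
$ dial.roll n=-241
:: 1803-08-02
$ dial.roll n=322
:: 1804-06-19
$ dial.markday d=1773-10-02
:: 1773-10-02
$ dial.untilx d=1773-08-06
:: -57
$ dial.yhop n=4
:: 1777-10-02
$ dial.monthend
:: 1777-10-31
$ dial.markday d=1712-12-13
:: 1712-12-13
$ dial.lunge n=26
:: 1715-02-13


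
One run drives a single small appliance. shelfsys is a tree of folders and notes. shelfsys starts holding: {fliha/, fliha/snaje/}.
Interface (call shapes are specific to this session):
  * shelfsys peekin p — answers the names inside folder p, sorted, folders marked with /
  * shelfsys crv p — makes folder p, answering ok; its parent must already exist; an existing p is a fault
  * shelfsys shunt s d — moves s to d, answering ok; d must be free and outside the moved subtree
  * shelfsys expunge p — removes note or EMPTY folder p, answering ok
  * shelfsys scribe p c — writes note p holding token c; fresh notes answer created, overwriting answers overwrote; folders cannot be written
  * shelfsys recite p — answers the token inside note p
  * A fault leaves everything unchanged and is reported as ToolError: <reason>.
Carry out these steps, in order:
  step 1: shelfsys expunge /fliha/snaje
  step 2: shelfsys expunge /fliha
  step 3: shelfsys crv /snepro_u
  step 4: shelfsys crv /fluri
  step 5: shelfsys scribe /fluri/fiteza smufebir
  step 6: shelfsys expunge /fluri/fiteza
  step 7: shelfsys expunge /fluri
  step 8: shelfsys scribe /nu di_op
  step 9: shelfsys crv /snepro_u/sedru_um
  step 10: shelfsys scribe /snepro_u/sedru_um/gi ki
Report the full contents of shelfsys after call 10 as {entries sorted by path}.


Answer: {nu=di_op, snepro_u/, snepro_u/sedru_um/, snepro_u/sedru_um/gi=ki}

Derivation:
> shelfsys expunge p='/fliha/snaje'
:: ok
> shelfsys expunge p='/fliha'
:: ok
> shelfsys crv p='/snepro_u'
:: ok
> shelfsys crv p='/fluri'
:: ok
> shelfsys scribe p='/fluri/fiteza' c='smufebir'
:: created
> shelfsys expunge p='/fluri/fiteza'
:: ok
> shelfsys expunge p='/fluri'
:: ok
> shelfsys scribe p='/nu' c='di_op'
:: created
> shelfsys crv p='/snepro_u/sedru_um'
:: ok
> shelfsys scribe p='/snepro_u/sedru_um/gi' c='ki'
:: created
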